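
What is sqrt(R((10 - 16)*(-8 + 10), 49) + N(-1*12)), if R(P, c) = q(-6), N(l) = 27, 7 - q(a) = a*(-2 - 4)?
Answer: I*sqrt(2) ≈ 1.4142*I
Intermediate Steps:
q(a) = 7 + 6*a (q(a) = 7 - a*(-2 - 4) = 7 - a*(-6) = 7 - (-6)*a = 7 + 6*a)
R(P, c) = -29 (R(P, c) = 7 + 6*(-6) = 7 - 36 = -29)
sqrt(R((10 - 16)*(-8 + 10), 49) + N(-1*12)) = sqrt(-29 + 27) = sqrt(-2) = I*sqrt(2)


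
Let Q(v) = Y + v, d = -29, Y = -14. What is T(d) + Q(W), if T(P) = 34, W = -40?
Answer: -20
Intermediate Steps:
Q(v) = -14 + v
T(d) + Q(W) = 34 + (-14 - 40) = 34 - 54 = -20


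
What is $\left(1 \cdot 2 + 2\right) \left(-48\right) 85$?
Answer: $-16320$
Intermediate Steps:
$\left(1 \cdot 2 + 2\right) \left(-48\right) 85 = \left(2 + 2\right) \left(-48\right) 85 = 4 \left(-48\right) 85 = \left(-192\right) 85 = -16320$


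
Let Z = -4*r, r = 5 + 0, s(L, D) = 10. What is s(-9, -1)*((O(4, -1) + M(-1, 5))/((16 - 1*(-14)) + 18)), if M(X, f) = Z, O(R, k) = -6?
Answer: -65/12 ≈ -5.4167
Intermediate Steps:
r = 5
Z = -20 (Z = -4*5 = -20)
M(X, f) = -20
s(-9, -1)*((O(4, -1) + M(-1, 5))/((16 - 1*(-14)) + 18)) = 10*((-6 - 20)/((16 - 1*(-14)) + 18)) = 10*(-26/((16 + 14) + 18)) = 10*(-26/(30 + 18)) = 10*(-26/48) = 10*(-26*1/48) = 10*(-13/24) = -65/12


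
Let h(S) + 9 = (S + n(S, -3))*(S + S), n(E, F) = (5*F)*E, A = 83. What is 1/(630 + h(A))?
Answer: -1/192271 ≈ -5.2010e-6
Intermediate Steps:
n(E, F) = 5*E*F
h(S) = -9 - 28*S² (h(S) = -9 + (S + 5*S*(-3))*(S + S) = -9 + (S - 15*S)*(2*S) = -9 + (-14*S)*(2*S) = -9 - 28*S²)
1/(630 + h(A)) = 1/(630 + (-9 - 28*83²)) = 1/(630 + (-9 - 28*6889)) = 1/(630 + (-9 - 192892)) = 1/(630 - 192901) = 1/(-192271) = -1/192271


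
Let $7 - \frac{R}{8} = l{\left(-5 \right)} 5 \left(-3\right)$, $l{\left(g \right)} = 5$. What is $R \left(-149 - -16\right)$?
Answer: $-87248$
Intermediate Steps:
$R = 656$ ($R = 56 - 8 \cdot 5 \cdot 5 \left(-3\right) = 56 - 8 \cdot 25 \left(-3\right) = 56 - -600 = 56 + 600 = 656$)
$R \left(-149 - -16\right) = 656 \left(-149 - -16\right) = 656 \left(-149 + \left(-2 + 18\right)\right) = 656 \left(-149 + 16\right) = 656 \left(-133\right) = -87248$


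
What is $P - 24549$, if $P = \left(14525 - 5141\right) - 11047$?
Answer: $-26212$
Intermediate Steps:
$P = -1663$ ($P = 9384 - 11047 = -1663$)
$P - 24549 = -1663 - 24549 = -26212$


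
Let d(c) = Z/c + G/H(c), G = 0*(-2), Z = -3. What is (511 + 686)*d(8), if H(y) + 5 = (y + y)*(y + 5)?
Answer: -3591/8 ≈ -448.88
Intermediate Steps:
G = 0
H(y) = -5 + 2*y*(5 + y) (H(y) = -5 + (y + y)*(y + 5) = -5 + (2*y)*(5 + y) = -5 + 2*y*(5 + y))
d(c) = -3/c (d(c) = -3/c + 0/(-5 + 2*c**2 + 10*c) = -3/c + 0 = -3/c)
(511 + 686)*d(8) = (511 + 686)*(-3/8) = 1197*(-3*1/8) = 1197*(-3/8) = -3591/8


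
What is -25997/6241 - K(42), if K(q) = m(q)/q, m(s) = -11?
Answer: -1023223/262122 ≈ -3.9036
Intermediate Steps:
K(q) = -11/q
-25997/6241 - K(42) = -25997/6241 - (-11)/42 = -25997*1/6241 - (-11)/42 = -25997/6241 - 1*(-11/42) = -25997/6241 + 11/42 = -1023223/262122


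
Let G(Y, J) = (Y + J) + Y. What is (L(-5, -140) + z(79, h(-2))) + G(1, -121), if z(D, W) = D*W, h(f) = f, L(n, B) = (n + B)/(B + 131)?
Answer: -2348/9 ≈ -260.89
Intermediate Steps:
L(n, B) = (B + n)/(131 + B)
G(Y, J) = J + 2*Y (G(Y, J) = (J + Y) + Y = J + 2*Y)
(L(-5, -140) + z(79, h(-2))) + G(1, -121) = ((-140 - 5)/(131 - 140) + 79*(-2)) + (-121 + 2*1) = (-145/(-9) - 158) + (-121 + 2) = (-⅑*(-145) - 158) - 119 = (145/9 - 158) - 119 = -1277/9 - 119 = -2348/9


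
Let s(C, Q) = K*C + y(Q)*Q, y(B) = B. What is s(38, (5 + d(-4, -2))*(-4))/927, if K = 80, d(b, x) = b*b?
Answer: 10096/927 ≈ 10.891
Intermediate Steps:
d(b, x) = b²
s(C, Q) = Q² + 80*C (s(C, Q) = 80*C + Q*Q = 80*C + Q² = Q² + 80*C)
s(38, (5 + d(-4, -2))*(-4))/927 = (((5 + (-4)²)*(-4))² + 80*38)/927 = (((5 + 16)*(-4))² + 3040)*(1/927) = ((21*(-4))² + 3040)*(1/927) = ((-84)² + 3040)*(1/927) = (7056 + 3040)*(1/927) = 10096*(1/927) = 10096/927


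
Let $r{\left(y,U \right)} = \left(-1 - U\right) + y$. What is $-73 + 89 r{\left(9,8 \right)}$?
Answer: $-73$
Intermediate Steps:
$r{\left(y,U \right)} = -1 + y - U$
$-73 + 89 r{\left(9,8 \right)} = -73 + 89 \left(-1 + 9 - 8\right) = -73 + 89 \cdot 0 = -73 + 0 = -73$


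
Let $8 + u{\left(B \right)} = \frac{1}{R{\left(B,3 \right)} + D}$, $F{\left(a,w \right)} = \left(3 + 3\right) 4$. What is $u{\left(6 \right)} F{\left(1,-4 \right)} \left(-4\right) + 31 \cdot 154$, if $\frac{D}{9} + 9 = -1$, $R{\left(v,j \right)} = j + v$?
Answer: $\frac{149666}{27} \approx 5543.2$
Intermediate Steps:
$D = -90$ ($D = -81 + 9 \left(-1\right) = -81 - 9 = -90$)
$F{\left(a,w \right)} = 24$ ($F{\left(a,w \right)} = 6 \cdot 4 = 24$)
$u{\left(B \right)} = -8 + \frac{1}{-87 + B}$ ($u{\left(B \right)} = -8 + \frac{1}{\left(3 + B\right) - 90} = -8 + \frac{1}{-87 + B}$)
$u{\left(6 \right)} F{\left(1,-4 \right)} \left(-4\right) + 31 \cdot 154 = \frac{697 - 48}{-87 + 6} \cdot 24 \left(-4\right) + 31 \cdot 154 = \frac{697 - 48}{-81} \cdot 24 \left(-4\right) + 4774 = \left(- \frac{1}{81}\right) 649 \cdot 24 \left(-4\right) + 4774 = \left(- \frac{649}{81}\right) 24 \left(-4\right) + 4774 = \left(- \frac{5192}{27}\right) \left(-4\right) + 4774 = \frac{20768}{27} + 4774 = \frac{149666}{27}$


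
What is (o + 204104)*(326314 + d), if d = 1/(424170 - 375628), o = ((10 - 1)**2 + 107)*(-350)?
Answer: 1095363129037728/24271 ≈ 4.5131e+10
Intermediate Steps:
o = -65800 (o = (9**2 + 107)*(-350) = (81 + 107)*(-350) = 188*(-350) = -65800)
d = 1/48542 ≈ 2.0601e-5
(o + 204104)*(326314 + d) = (-65800 + 204104)*(326314 + 1/48542) = 138304*(15839934189/48542) = 1095363129037728/24271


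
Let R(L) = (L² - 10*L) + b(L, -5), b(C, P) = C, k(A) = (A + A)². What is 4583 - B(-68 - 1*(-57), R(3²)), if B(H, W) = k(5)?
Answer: 4483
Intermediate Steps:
k(A) = 4*A² (k(A) = (2*A)² = 4*A²)
R(L) = L² - 9*L (R(L) = (L² - 10*L) + L = L² - 9*L)
B(H, W) = 100 (B(H, W) = 4*5² = 4*25 = 100)
4583 - B(-68 - 1*(-57), R(3²)) = 4583 - 1*100 = 4583 - 100 = 4483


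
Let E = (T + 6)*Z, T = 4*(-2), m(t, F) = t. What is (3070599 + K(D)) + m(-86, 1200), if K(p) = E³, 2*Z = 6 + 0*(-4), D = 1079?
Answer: 3070297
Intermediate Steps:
T = -8
Z = 3 (Z = (6 + 0*(-4))/2 = (6 + 0)/2 = (½)*6 = 3)
E = -6 (E = (-8 + 6)*3 = -2*3 = -6)
K(p) = -216 (K(p) = (-6)³ = -216)
(3070599 + K(D)) + m(-86, 1200) = (3070599 - 216) - 86 = 3070383 - 86 = 3070297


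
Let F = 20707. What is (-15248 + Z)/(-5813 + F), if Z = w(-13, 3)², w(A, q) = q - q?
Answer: -7624/7447 ≈ -1.0238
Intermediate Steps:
w(A, q) = 0
Z = 0 (Z = 0² = 0)
(-15248 + Z)/(-5813 + F) = (-15248 + 0)/(-5813 + 20707) = -15248/14894 = -15248*1/14894 = -7624/7447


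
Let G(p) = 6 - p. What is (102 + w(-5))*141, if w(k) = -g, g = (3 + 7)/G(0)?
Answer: 14147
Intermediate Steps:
g = 5/3 (g = (3 + 7)/(6 - 1*0) = 10/(6 + 0) = 10/6 = 10*(⅙) = 5/3 ≈ 1.6667)
w(k) = -5/3 (w(k) = -1*5/3 = -5/3)
(102 + w(-5))*141 = (102 - 5/3)*141 = (301/3)*141 = 14147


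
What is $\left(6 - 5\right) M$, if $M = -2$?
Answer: $-2$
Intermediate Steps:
$\left(6 - 5\right) M = \left(6 - 5\right) \left(-2\right) = 1 \left(-2\right) = -2$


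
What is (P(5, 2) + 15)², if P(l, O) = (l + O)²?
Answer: 4096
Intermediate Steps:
P(l, O) = (O + l)²
(P(5, 2) + 15)² = ((2 + 5)² + 15)² = (7² + 15)² = (49 + 15)² = 64² = 4096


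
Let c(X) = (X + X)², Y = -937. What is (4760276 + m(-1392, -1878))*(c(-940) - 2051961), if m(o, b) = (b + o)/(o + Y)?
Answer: 16435335816854486/2329 ≈ 7.0568e+12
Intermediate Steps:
c(X) = 4*X² (c(X) = (2*X)² = 4*X²)
m(o, b) = (b + o)/(-937 + o) (m(o, b) = (b + o)/(o - 937) = (b + o)/(-937 + o))
(4760276 + m(-1392, -1878))*(c(-940) - 2051961) = (4760276 + (-1878 - 1392)/(-937 - 1392))*(4*(-940)² - 2051961) = (4760276 - 3270/(-2329))*(4*883600 - 2051961) = (4760276 - 1/2329*(-3270))*(3534400 - 2051961) = (4760276 + 3270/2329)*1482439 = (11086686074/2329)*1482439 = 16435335816854486/2329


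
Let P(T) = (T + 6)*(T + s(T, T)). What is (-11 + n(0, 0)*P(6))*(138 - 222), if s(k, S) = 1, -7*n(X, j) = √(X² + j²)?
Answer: 924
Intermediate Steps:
n(X, j) = -√(X² + j²)/7
P(T) = (1 + T)*(6 + T) (P(T) = (T + 6)*(T + 1) = (6 + T)*(1 + T) = (1 + T)*(6 + T))
(-11 + n(0, 0)*P(6))*(138 - 222) = (-11 + (-√(0² + 0²)/7)*(6 + 6² + 7*6))*(138 - 222) = (-11 + (-√(0 + 0)/7)*(6 + 36 + 42))*(-84) = (-11 - √0/7*84)*(-84) = (-11 - ⅐*0*84)*(-84) = (-11 + 0*84)*(-84) = (-11 + 0)*(-84) = -11*(-84) = 924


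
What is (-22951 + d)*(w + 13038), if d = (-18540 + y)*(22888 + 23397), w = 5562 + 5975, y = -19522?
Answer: -43294333411075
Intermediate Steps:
w = 11537
d = -1761699670 (d = (-18540 - 19522)*(22888 + 23397) = -38062*46285 = -1761699670)
(-22951 + d)*(w + 13038) = (-22951 - 1761699670)*(11537 + 13038) = -1761722621*24575 = -43294333411075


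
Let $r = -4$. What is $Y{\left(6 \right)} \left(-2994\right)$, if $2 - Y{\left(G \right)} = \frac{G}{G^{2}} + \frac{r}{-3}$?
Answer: $-1497$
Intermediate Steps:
$Y{\left(G \right)} = \frac{2}{3} - \frac{1}{G}$ ($Y{\left(G \right)} = 2 - \left(\frac{G}{G^{2}} - \frac{4}{-3}\right) = 2 - \left(\frac{G}{G^{2}} - - \frac{4}{3}\right) = 2 - \left(\frac{1}{G} + \frac{4}{3}\right) = 2 - \left(\frac{4}{3} + \frac{1}{G}\right) = \frac{2}{3} - \frac{1}{G}$)
$Y{\left(6 \right)} \left(-2994\right) = \left(\frac{2}{3} - \frac{1}{6}\right) \left(-2994\right) = \frac{1}{2} \left(-2994\right) = -1497$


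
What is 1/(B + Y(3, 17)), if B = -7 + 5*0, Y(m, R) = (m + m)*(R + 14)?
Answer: 1/179 ≈ 0.0055866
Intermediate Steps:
Y(m, R) = 2*m*(14 + R) (Y(m, R) = (2*m)*(14 + R) = 2*m*(14 + R))
B = -7 (B = -7 + 0 = -7)
1/(B + Y(3, 17)) = 1/(-7 + 2*3*(14 + 17)) = 1/(-7 + 2*3*31) = 1/(-7 + 186) = 1/179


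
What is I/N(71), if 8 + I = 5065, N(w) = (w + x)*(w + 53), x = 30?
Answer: 5057/12524 ≈ 0.40378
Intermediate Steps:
N(w) = (30 + w)*(53 + w) (N(w) = (w + 30)*(w + 53) = (30 + w)*(53 + w))
I = 5057 (I = -8 + 5065 = 5057)
I/N(71) = 5057/(1590 + 71² + 83*71) = 5057/(1590 + 5041 + 5893) = 5057/12524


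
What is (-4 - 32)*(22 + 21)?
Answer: -1548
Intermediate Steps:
(-4 - 32)*(22 + 21) = -36*43 = -1548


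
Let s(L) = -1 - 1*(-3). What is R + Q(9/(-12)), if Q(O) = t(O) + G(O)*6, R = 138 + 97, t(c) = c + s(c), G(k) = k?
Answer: 927/4 ≈ 231.75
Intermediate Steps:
s(L) = 2 (s(L) = -1 + 3 = 2)
t(c) = 2 + c (t(c) = c + 2 = 2 + c)
R = 235
Q(O) = 2 + 7*O (Q(O) = (2 + O) + O*6 = (2 + O) + 6*O = 2 + 7*O)
R + Q(9/(-12)) = 235 + (2 + 7*(9/(-12))) = 235 + (2 + 7*(9*(-1/12))) = 235 + (2 + 7*(-3/4)) = 235 + (2 - 21/4) = 235 - 13/4 = 927/4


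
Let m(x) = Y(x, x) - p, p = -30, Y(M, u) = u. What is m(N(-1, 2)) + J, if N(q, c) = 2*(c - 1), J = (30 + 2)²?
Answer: 1056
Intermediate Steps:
J = 1024 (J = 32² = 1024)
N(q, c) = -2 + 2*c (N(q, c) = 2*(-1 + c) = -2 + 2*c)
m(x) = 30 + x (m(x) = x - 1*(-30) = x + 30 = 30 + x)
m(N(-1, 2)) + J = (30 + (-2 + 2*2)) + 1024 = (30 + (-2 + 4)) + 1024 = (30 + 2) + 1024 = 32 + 1024 = 1056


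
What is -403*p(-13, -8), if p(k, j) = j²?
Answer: -25792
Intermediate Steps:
-403*p(-13, -8) = -403*(-8)² = -403*64 = -25792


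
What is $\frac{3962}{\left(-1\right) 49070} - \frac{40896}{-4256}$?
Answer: $\frac{4441751}{466165} \approx 9.5283$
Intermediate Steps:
$\frac{3962}{\left(-1\right) 49070} - \frac{40896}{-4256} = \frac{3962}{-49070} - - \frac{1278}{133} = 3962 \left(- \frac{1}{49070}\right) + \frac{1278}{133} = - \frac{283}{3505} + \frac{1278}{133} = \frac{4441751}{466165}$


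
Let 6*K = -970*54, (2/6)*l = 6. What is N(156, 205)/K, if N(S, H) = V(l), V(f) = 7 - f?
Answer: 11/8730 ≈ 0.0012600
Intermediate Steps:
l = 18 (l = 3*6 = 18)
K = -8730 (K = (-970*54)/6 = (⅙)*(-52380) = -8730)
N(S, H) = -11 (N(S, H) = 7 - 1*18 = 7 - 18 = -11)
N(156, 205)/K = -11/(-8730) = -11*(-1/8730) = 11/8730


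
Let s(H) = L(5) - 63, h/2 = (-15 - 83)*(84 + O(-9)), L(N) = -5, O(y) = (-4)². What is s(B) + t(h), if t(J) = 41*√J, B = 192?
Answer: -68 + 5740*I ≈ -68.0 + 5740.0*I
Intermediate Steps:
O(y) = 16
h = -19600 (h = 2*((-15 - 83)*(84 + 16)) = 2*(-98*100) = 2*(-9800) = -19600)
s(H) = -68 (s(H) = -5 - 63 = -68)
s(B) + t(h) = -68 + 41*√(-19600) = -68 + 41*(140*I) = -68 + 5740*I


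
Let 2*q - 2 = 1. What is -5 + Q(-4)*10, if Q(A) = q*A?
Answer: -65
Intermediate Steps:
q = 3/2 (q = 1 + (½)*1 = 1 + ½ = 3/2 ≈ 1.5000)
Q(A) = 3*A/2
-5 + Q(-4)*10 = -5 + ((3/2)*(-4))*10 = -5 - 6*10 = -5 - 60 = -65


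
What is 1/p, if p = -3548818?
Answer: -1/3548818 ≈ -2.8178e-7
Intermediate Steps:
1/p = 1/(-3548818) = -1/3548818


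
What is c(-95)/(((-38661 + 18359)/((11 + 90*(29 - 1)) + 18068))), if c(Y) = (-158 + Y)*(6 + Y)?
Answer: -463827683/20302 ≈ -22846.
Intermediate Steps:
c(-95)/(((-38661 + 18359)/((11 + 90*(29 - 1)) + 18068))) = (-948 + (-95)² - 152*(-95))/(((-38661 + 18359)/((11 + 90*(29 - 1)) + 18068))) = (-948 + 9025 + 14440)/((-20302/((11 + 90*28) + 18068))) = 22517/((-20302/((11 + 2520) + 18068))) = 22517/((-20302/(2531 + 18068))) = 22517/((-20302/20599)) = 22517/((-20302*1/20599)) = 22517/(-20302/20599) = 22517*(-20599/20302) = -463827683/20302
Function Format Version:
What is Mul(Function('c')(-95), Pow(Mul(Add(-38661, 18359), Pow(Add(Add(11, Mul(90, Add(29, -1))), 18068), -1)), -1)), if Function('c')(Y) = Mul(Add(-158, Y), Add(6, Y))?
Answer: Rational(-463827683, 20302) ≈ -22846.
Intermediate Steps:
Mul(Function('c')(-95), Pow(Mul(Add(-38661, 18359), Pow(Add(Add(11, Mul(90, Add(29, -1))), 18068), -1)), -1)) = Mul(Add(-948, Pow(-95, 2), Mul(-152, -95)), Pow(Mul(Add(-38661, 18359), Pow(Add(Add(11, Mul(90, Add(29, -1))), 18068), -1)), -1)) = Mul(Add(-948, 9025, 14440), Pow(Mul(-20302, Pow(Add(Add(11, Mul(90, 28)), 18068), -1)), -1)) = Mul(22517, Pow(Mul(-20302, Pow(Add(Add(11, 2520), 18068), -1)), -1)) = Mul(22517, Pow(Mul(-20302, Pow(Add(2531, 18068), -1)), -1)) = Mul(22517, Pow(Mul(-20302, Pow(20599, -1)), -1)) = Mul(22517, Pow(Mul(-20302, Rational(1, 20599)), -1)) = Mul(22517, Pow(Rational(-20302, 20599), -1)) = Mul(22517, Rational(-20599, 20302)) = Rational(-463827683, 20302)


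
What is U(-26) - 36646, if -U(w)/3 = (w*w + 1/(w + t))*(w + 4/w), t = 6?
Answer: 213071/13 ≈ 16390.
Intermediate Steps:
U(w) = -3*(w + 4/w)*(w**2 + 1/(6 + w)) (U(w) = -3*(w*w + 1/(w + 6))*(w + 4/w) = -3*(w**2 + 1/(6 + w))*(w + 4/w) = -3*(w + 4/w)*(w**2 + 1/(6 + w)))
U(-26) - 36646 = 3*(-4 - 1*(-26)**5 - 25*(-26)**2 - 6*(-26)**4 - 4*(-26)**3)/(-26*(6 - 26)) - 36646 = 3*(-1/26)*(-4 - 1*(-11881376) - 25*676 - 6*456976 - 4*(-17576))/(-20) - 36646 = 3*(-1/26)*(-1/20)*(-4 + 11881376 - 16900 - 2741856 + 70304) - 36646 = 3*(-1/26)*(-1/20)*9192920 - 36646 = 689469/13 - 36646 = 213071/13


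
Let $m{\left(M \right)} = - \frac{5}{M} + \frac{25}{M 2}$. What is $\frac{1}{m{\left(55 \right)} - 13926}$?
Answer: $- \frac{22}{306369} \approx -7.1809 \cdot 10^{-5}$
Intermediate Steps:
$m{\left(M \right)} = \frac{15}{2 M}$ ($m{\left(M \right)} = - \frac{5}{M} + \frac{25}{2 M} = \frac{15}{2 M}$)
$\frac{1}{m{\left(55 \right)} - 13926} = \frac{1}{\frac{15}{2 \cdot 55} - 13926} = \frac{1}{\frac{15}{2} \cdot \frac{1}{55} - 13926} = \frac{1}{\frac{3}{22} - 13926} = \frac{1}{- \frac{306369}{22}} = - \frac{22}{306369}$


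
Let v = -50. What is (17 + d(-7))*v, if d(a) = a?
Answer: -500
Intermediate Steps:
(17 + d(-7))*v = (17 - 7)*(-50) = 10*(-50) = -500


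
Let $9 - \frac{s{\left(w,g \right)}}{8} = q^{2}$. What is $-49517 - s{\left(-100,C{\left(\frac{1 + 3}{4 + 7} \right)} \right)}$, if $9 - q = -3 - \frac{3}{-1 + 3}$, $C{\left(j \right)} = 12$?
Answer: $-48131$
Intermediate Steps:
$q = \frac{27}{2}$ ($q = 9 - \left(-3 - \frac{3}{-1 + 3}\right) = 9 - \left(-3 - \frac{3}{2}\right) = 9 - - \frac{9}{2} = 9 + \frac{9}{2} = \frac{27}{2} \approx 13.5$)
$s{\left(w,g \right)} = -1386$ ($s{\left(w,g \right)} = 72 - 8 \left(\frac{27}{2}\right)^{2} = 72 - 1458 = -1386$)
$-49517 - s{\left(-100,C{\left(\frac{1 + 3}{4 + 7} \right)} \right)} = -49517 - -1386 = -49517 + 1386 = -48131$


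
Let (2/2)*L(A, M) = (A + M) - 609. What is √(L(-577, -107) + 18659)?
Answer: √17366 ≈ 131.78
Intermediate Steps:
L(A, M) = -609 + A + M (L(A, M) = (A + M) - 609 = -609 + A + M)
√(L(-577, -107) + 18659) = √((-609 - 577 - 107) + 18659) = √(-1293 + 18659) = √17366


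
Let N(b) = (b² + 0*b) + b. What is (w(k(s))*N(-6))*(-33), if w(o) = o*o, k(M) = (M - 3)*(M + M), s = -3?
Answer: -1283040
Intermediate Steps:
k(M) = 2*M*(-3 + M) (k(M) = (-3 + M)*(2*M) = 2*M*(-3 + M))
w(o) = o²
N(b) = b + b² (N(b) = (b² + 0) + b = b² + b = b + b²)
(w(k(s))*N(-6))*(-33) = ((2*(-3)*(-3 - 3))²*(-6*(1 - 6)))*(-33) = ((2*(-3)*(-6))²*(-6*(-5)))*(-33) = (36²*30)*(-33) = (1296*30)*(-33) = 38880*(-33) = -1283040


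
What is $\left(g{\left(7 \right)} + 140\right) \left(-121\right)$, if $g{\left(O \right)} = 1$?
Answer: $-17061$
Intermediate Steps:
$\left(g{\left(7 \right)} + 140\right) \left(-121\right) = \left(1 + 140\right) \left(-121\right) = 141 \left(-121\right) = -17061$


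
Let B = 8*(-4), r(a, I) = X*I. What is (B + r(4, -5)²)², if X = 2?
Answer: 4624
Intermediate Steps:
r(a, I) = 2*I
B = -32
(B + r(4, -5)²)² = (-32 + (2*(-5))²)² = (-32 + (-10)²)² = (-32 + 100)² = 68² = 4624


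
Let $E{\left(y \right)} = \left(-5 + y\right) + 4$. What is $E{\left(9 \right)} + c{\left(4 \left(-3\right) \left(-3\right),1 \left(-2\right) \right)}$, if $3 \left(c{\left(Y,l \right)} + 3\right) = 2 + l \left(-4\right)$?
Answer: $\frac{25}{3} \approx 8.3333$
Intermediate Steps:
$c{\left(Y,l \right)} = - \frac{7}{3} - \frac{4 l}{3}$ ($c{\left(Y,l \right)} = -3 + \frac{2 + l \left(-4\right)}{3} = -3 + \frac{2 - 4 l}{3} = -3 - \left(- \frac{2}{3} + \frac{4 l}{3}\right) = - \frac{7}{3} - \frac{4 l}{3}$)
$E{\left(y \right)} = -1 + y$
$E{\left(9 \right)} + c{\left(4 \left(-3\right) \left(-3\right),1 \left(-2\right) \right)} = \left(-1 + 9\right) - \left(\frac{7}{3} + \frac{4 \cdot 1 \left(-2\right)}{3}\right) = 8 - - \frac{1}{3} = 8 + \left(- \frac{7}{3} + \frac{8}{3}\right) = 8 + \frac{1}{3} = \frac{25}{3}$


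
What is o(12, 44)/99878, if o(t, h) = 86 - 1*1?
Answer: 85/99878 ≈ 0.00085104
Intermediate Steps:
o(t, h) = 85 (o(t, h) = 86 - 1 = 85)
o(12, 44)/99878 = 85/99878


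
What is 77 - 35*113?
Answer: -3878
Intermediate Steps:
77 - 35*113 = 77 - 3955 = -3878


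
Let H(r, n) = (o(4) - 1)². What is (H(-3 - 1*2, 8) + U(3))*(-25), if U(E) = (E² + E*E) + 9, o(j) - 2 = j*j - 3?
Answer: -5575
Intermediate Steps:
o(j) = -1 + j² (o(j) = 2 + (j*j - 3) = 2 + (j² - 3) = 2 + (-3 + j²) = -1 + j²)
H(r, n) = 196 (H(r, n) = ((-1 + 4²) - 1)² = ((-1 + 16) - 1)² = (15 - 1)² = 14² = 196)
U(E) = 9 + 2*E² (U(E) = (E² + E²) + 9 = 2*E² + 9 = 9 + 2*E²)
(H(-3 - 1*2, 8) + U(3))*(-25) = (196 + (9 + 2*3²))*(-25) = (196 + (9 + 2*9))*(-25) = (196 + (9 + 18))*(-25) = (196 + 27)*(-25) = 223*(-25) = -5575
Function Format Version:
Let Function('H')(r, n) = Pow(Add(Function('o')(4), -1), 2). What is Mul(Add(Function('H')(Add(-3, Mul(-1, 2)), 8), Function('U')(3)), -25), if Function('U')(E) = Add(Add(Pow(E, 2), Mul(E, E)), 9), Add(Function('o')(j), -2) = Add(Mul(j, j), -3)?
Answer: -5575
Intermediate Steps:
Function('o')(j) = Add(-1, Pow(j, 2)) (Function('o')(j) = Add(2, Add(Mul(j, j), -3)) = Add(2, Add(Pow(j, 2), -3)) = Add(2, Add(-3, Pow(j, 2))) = Add(-1, Pow(j, 2)))
Function('H')(r, n) = 196 (Function('H')(r, n) = Pow(Add(Add(-1, Pow(4, 2)), -1), 2) = Pow(Add(Add(-1, 16), -1), 2) = Pow(Add(15, -1), 2) = Pow(14, 2) = 196)
Function('U')(E) = Add(9, Mul(2, Pow(E, 2))) (Function('U')(E) = Add(Add(Pow(E, 2), Pow(E, 2)), 9) = Add(Mul(2, Pow(E, 2)), 9) = Add(9, Mul(2, Pow(E, 2))))
Mul(Add(Function('H')(Add(-3, Mul(-1, 2)), 8), Function('U')(3)), -25) = Mul(Add(196, Add(9, Mul(2, Pow(3, 2)))), -25) = Mul(Add(196, Add(9, Mul(2, 9))), -25) = Mul(Add(196, Add(9, 18)), -25) = Mul(Add(196, 27), -25) = Mul(223, -25) = -5575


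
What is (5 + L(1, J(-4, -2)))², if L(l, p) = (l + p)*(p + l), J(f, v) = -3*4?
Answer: 15876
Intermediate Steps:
J(f, v) = -12
L(l, p) = (l + p)² (L(l, p) = (l + p)*(l + p) = (l + p)²)
(5 + L(1, J(-4, -2)))² = (5 + (1 - 12)²)² = (5 + (-11)²)² = (5 + 121)² = 126² = 15876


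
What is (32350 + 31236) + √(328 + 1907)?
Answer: 63586 + √2235 ≈ 63633.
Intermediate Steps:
(32350 + 31236) + √(328 + 1907) = 63586 + √2235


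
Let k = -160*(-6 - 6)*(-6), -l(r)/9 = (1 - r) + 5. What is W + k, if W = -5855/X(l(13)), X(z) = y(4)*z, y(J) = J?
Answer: -2908895/252 ≈ -11543.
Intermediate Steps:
l(r) = -54 + 9*r (l(r) = -9*((1 - r) + 5) = -9*(6 - r) = -54 + 9*r)
X(z) = 4*z
W = -5855/252 (W = -5855*1/(4*(-54 + 9*13)) = -5855*1/(4*(-54 + 117)) = -5855/(4*63) = -5855/252 ≈ -23.234)
k = -11520 (k = -(-1920)*(-6) = -160*72 = -11520)
W + k = -5855/252 - 11520 = -2908895/252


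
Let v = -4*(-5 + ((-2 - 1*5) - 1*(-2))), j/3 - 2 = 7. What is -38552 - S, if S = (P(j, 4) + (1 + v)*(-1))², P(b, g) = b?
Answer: -38748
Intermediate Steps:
j = 27 (j = 6 + 3*7 = 6 + 21 = 27)
v = 40 (v = -4*(-5 + ((-2 - 5) + 2)) = -4*(-5 + (-7 + 2)) = -4*(-5 - 5) = -4*(-10) = 40)
S = 196 (S = (27 + (1 + 40)*(-1))² = (27 + 41*(-1))² = (27 - 41)² = (-14)² = 196)
-38552 - S = -38552 - 1*196 = -38552 - 196 = -38748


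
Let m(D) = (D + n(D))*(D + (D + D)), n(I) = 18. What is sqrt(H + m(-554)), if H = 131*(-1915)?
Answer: sqrt(639967) ≈ 799.98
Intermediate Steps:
m(D) = 3*D*(18 + D) (m(D) = (D + 18)*(D + (D + D)) = (18 + D)*(D + 2*D) = (18 + D)*(3*D) = 3*D*(18 + D))
H = -250865
sqrt(H + m(-554)) = sqrt(-250865 + 3*(-554)*(18 - 554)) = sqrt(-250865 + 3*(-554)*(-536)) = sqrt(-250865 + 890832) = sqrt(639967)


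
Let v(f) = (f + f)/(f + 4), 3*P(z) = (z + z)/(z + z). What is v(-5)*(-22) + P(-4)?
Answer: -659/3 ≈ -219.67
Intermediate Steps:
P(z) = 1/3 (P(z) = ((z + z)/(z + z))/3 = ((2*z)/((2*z)))/3 = ((2*z)*(1/(2*z)))/3 = (1/3)*1 = 1/3)
v(f) = 2*f/(4 + f) (v(f) = (2*f)/(4 + f) = 2*f/(4 + f))
v(-5)*(-22) + P(-4) = (2*(-5)/(4 - 5))*(-22) + 1/3 = (2*(-5)/(-1))*(-22) + 1/3 = (2*(-5)*(-1))*(-22) + 1/3 = 10*(-22) + 1/3 = -220 + 1/3 = -659/3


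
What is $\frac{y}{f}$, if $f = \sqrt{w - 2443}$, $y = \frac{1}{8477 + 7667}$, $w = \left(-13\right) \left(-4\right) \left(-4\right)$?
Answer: $- \frac{i \sqrt{2651}}{42797744} \approx - 1.2031 \cdot 10^{-6} i$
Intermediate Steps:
$w = -208$ ($w = 52 \left(-4\right) = -208$)
$y = \frac{1}{16144} \approx 6.1942 \cdot 10^{-5}$
$f = i \sqrt{2651}$ ($f = \sqrt{-208 - 2443} = \sqrt{-2651} = i \sqrt{2651} \approx 51.488 i$)
$\frac{y}{f} = \frac{1}{16144 i \sqrt{2651}} = \frac{\left(- \frac{1}{2651}\right) i \sqrt{2651}}{16144} = - \frac{i \sqrt{2651}}{42797744}$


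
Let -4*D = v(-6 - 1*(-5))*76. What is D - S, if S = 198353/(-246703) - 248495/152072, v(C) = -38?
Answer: 27178467040153/37516618616 ≈ 724.44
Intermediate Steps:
S = -91468399401/37516618616 (S = 198353*(-1/246703) - 248495*1/152072 = -198353/246703 - 248495/152072 = -91468399401/37516618616 ≈ -2.4381)
D = 722 (D = -(-19)*76/2 = -1/4*(-2888) = 722)
D - S = 722 - 1*(-91468399401/37516618616) = 722 + 91468399401/37516618616 = 27178467040153/37516618616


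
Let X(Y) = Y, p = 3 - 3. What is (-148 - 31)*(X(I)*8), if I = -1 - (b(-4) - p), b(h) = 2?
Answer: 4296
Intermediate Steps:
p = 0
I = -3 (I = -1 - (2 - 1*0) = -1 - (2 + 0) = -1 - 1*2 = -1 - 2 = -3)
(-148 - 31)*(X(I)*8) = (-148 - 31)*(-3*8) = -179*(-24) = 4296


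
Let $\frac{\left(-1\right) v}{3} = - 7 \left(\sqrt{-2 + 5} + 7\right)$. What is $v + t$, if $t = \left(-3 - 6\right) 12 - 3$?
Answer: $36 + 21 \sqrt{3} \approx 72.373$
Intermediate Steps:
$v = 147 + 21 \sqrt{3}$ ($v = - 3 \left(- 7 \left(\sqrt{-2 + 5} + 7\right)\right) = - 3 \left(- 7 \left(\sqrt{3} + 7\right)\right) = - 3 \left(- 7 \left(7 + \sqrt{3}\right)\right) = - 3 \left(-49 - 7 \sqrt{3}\right) = 147 + 21 \sqrt{3} \approx 183.37$)
$t = -111$ ($t = \left(-3 - 6\right) 12 - 3 = \left(-9\right) 12 - 3 = -108 - 3 = -111$)
$v + t = \left(147 + 21 \sqrt{3}\right) - 111 = 36 + 21 \sqrt{3}$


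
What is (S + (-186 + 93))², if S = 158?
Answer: 4225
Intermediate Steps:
(S + (-186 + 93))² = (158 + (-186 + 93))² = (158 - 93)² = 65² = 4225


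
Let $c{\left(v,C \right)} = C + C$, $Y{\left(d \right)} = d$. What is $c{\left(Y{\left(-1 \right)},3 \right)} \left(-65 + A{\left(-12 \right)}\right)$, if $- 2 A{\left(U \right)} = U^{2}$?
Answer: $-822$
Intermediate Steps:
$c{\left(v,C \right)} = 2 C$
$A{\left(U \right)} = - \frac{U^{2}}{2}$
$c{\left(Y{\left(-1 \right)},3 \right)} \left(-65 + A{\left(-12 \right)}\right) = 2 \cdot 3 \left(-65 - \frac{\left(-12\right)^{2}}{2}\right) = 6 \left(-65 - 72\right) = 6 \left(-137\right) = -822$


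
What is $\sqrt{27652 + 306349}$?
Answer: $\sqrt{334001} \approx 577.93$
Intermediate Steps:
$\sqrt{27652 + 306349} = \sqrt{334001}$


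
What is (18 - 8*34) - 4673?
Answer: -4927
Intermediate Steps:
(18 - 8*34) - 4673 = (18 - 272) - 4673 = -254 - 4673 = -4927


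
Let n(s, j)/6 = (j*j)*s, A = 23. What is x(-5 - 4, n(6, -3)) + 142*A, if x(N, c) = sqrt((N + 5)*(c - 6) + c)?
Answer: 3266 + 2*I*sqrt(237) ≈ 3266.0 + 30.79*I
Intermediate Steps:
n(s, j) = 6*s*j**2 (n(s, j) = 6*((j*j)*s) = 6*(j**2*s) = 6*(s*j**2) = 6*s*j**2)
x(N, c) = sqrt(c + (-6 + c)*(5 + N)) (x(N, c) = sqrt((5 + N)*(-6 + c) + c) = sqrt((-6 + c)*(5 + N) + c) = sqrt(c + (-6 + c)*(5 + N)))
x(-5 - 4, n(6, -3)) + 142*A = sqrt(-30 - 6*(-5 - 4) + 6*(6*6*(-3)**2) + (-5 - 4)*(6*6*(-3)**2)) + 142*23 = sqrt(-30 - 6*(-9) + 6*(6*6*9) - 54*6*9) + 3266 = sqrt(-30 + 54 + 6*324 - 9*324) + 3266 = sqrt(-30 + 54 + 1944 - 2916) + 3266 = sqrt(-948) + 3266 = 2*I*sqrt(237) + 3266 = 3266 + 2*I*sqrt(237)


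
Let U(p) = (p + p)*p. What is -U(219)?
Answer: -95922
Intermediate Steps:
U(p) = 2*p² (U(p) = (2*p)*p = 2*p²)
-U(219) = -2*219² = -2*47961 = -1*95922 = -95922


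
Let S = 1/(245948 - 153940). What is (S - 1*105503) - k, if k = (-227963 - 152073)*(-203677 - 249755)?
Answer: -15854872757772439/92008 ≈ -1.7232e+11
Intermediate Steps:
S = 1/92008 ≈ 1.0869e-5
k = 172320483552 (k = -380036*(-453432) = 172320483552)
(S - 1*105503) - k = (1/92008 - 1*105503) - 1*172320483552 = (1/92008 - 105503) - 172320483552 = -9707120023/92008 - 172320483552 = -15854872757772439/92008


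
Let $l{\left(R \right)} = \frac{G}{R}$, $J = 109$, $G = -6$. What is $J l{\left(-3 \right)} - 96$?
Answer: $122$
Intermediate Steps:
$l{\left(R \right)} = - \frac{6}{R}$
$J l{\left(-3 \right)} - 96 = 109 \left(- \frac{6}{-3}\right) - 96 = 109 \left(\left(-6\right) \left(- \frac{1}{3}\right)\right) - 96 = 109 \cdot 2 - 96 = 218 - 96 = 122$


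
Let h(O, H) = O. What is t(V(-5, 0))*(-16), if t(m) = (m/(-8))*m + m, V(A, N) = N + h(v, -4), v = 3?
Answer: -30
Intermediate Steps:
V(A, N) = 3 + N (V(A, N) = N + 3 = 3 + N)
t(m) = m - m**2/8 (t(m) = (m*(-1/8))*m + m = (-m/8)*m + m = -m**2/8 + m = m - m**2/8)
t(V(-5, 0))*(-16) = ((3 + 0)*(8 - (3 + 0))/8)*(-16) = ((1/8)*3*(8 - 1*3))*(-16) = ((1/8)*3*(8 - 3))*(-16) = ((1/8)*3*5)*(-16) = (15/8)*(-16) = -30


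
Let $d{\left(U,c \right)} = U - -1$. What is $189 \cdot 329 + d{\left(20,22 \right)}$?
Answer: $62202$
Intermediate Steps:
$d{\left(U,c \right)} = 1 + U$ ($d{\left(U,c \right)} = U + 1 = 1 + U$)
$189 \cdot 329 + d{\left(20,22 \right)} = 189 \cdot 329 + \left(1 + 20\right) = 62181 + 21 = 62202$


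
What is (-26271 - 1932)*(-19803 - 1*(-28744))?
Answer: -252163023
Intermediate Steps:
(-26271 - 1932)*(-19803 - 1*(-28744)) = -28203*(-19803 + 28744) = -28203*8941 = -252163023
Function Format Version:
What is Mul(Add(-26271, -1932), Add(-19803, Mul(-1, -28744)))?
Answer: -252163023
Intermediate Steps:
Mul(Add(-26271, -1932), Add(-19803, Mul(-1, -28744))) = Mul(-28203, Add(-19803, 28744)) = Mul(-28203, 8941) = -252163023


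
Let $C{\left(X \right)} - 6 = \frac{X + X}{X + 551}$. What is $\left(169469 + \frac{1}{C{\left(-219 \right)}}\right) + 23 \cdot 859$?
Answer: $\frac{147028768}{777} \approx 1.8923 \cdot 10^{5}$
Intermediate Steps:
$C{\left(X \right)} = 6 + \frac{2 X}{551 + X}$ ($C{\left(X \right)} = 6 + \frac{X + X}{X + 551} = 6 + \frac{2 X}{551 + X}$)
$\left(169469 + \frac{1}{C{\left(-219 \right)}}\right) + 23 \cdot 859 = \left(169469 + \frac{1}{2 \frac{1}{551 - 219} \left(1653 + 4 \left(-219\right)\right)}\right) + 23 \cdot 859 = \left(169469 + \frac{1}{2 \cdot \frac{1}{332} \left(1653 - 876\right)}\right) + 19757 = \left(169469 + \frac{1}{2 \cdot \frac{1}{332} \cdot 777}\right) + 19757 = \left(169469 + \frac{1}{\frac{777}{166}}\right) + 19757 = \left(169469 + \frac{166}{777}\right) + 19757 = \frac{131677579}{777} + 19757 = \frac{147028768}{777}$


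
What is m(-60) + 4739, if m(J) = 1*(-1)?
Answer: 4738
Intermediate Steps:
m(J) = -1
m(-60) + 4739 = -1 + 4739 = 4738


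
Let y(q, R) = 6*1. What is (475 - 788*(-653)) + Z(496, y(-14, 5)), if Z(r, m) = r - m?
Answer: 515529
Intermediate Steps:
y(q, R) = 6
(475 - 788*(-653)) + Z(496, y(-14, 5)) = (475 - 788*(-653)) + (496 - 1*6) = (475 + 514564) + (496 - 6) = 515039 + 490 = 515529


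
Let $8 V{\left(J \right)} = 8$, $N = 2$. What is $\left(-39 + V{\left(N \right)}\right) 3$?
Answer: $-114$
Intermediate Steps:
$V{\left(J \right)} = 1$ ($V{\left(J \right)} = \frac{1}{8} \cdot 8 = 1$)
$\left(-39 + V{\left(N \right)}\right) 3 = \left(-39 + 1\right) 3 = \left(-38\right) 3 = -114$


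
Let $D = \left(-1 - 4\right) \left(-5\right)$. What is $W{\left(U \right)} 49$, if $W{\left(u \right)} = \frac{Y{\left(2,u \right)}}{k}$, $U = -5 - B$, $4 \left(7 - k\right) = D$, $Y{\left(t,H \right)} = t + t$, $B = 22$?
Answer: $\frac{784}{3} \approx 261.33$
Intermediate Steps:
$Y{\left(t,H \right)} = 2 t$
$D = 25$ ($D = \left(-5\right) \left(-5\right) = 25$)
$k = \frac{3}{4}$ ($k = 7 - \frac{25}{4} = \frac{3}{4} \approx 0.75$)
$U = -27$ ($U = -5 - 22 = -27$)
$W{\left(u \right)} = \frac{16}{3}$ ($W{\left(u \right)} = \frac{2 \cdot 2}{\frac{3}{4}} = 4 \cdot \frac{4}{3} = \frac{16}{3}$)
$W{\left(U \right)} 49 = \frac{16}{3} \cdot 49 = \frac{784}{3}$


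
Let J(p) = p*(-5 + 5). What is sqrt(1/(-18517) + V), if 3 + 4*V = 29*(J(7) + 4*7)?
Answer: sqrt(277389270733)/37034 ≈ 14.221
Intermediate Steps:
J(p) = 0 (J(p) = p*0 = 0)
V = 809/4 (V = -3/4 + (29*(0 + 4*7))/4 = -3/4 + (29*(0 + 28))/4 = -3/4 + (29*28)/4 = -3/4 + (1/4)*812 = -3/4 + 203 = 809/4 ≈ 202.25)
sqrt(1/(-18517) + V) = sqrt(1/(-18517) + 809/4) = sqrt(-1/18517 + 809/4) = sqrt(14980249/74068) = sqrt(277389270733)/37034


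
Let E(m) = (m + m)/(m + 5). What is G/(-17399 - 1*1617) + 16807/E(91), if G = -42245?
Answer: 2192105153/247208 ≈ 8867.5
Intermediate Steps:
E(m) = 2*m/(5 + m) (E(m) = (2*m)/(5 + m) = 2*m/(5 + m))
G/(-17399 - 1*1617) + 16807/E(91) = -42245/(-17399 - 1*1617) + 16807/((2*91/(5 + 91))) = -42245/(-17399 - 1617) + 16807/((2*91/96)) = -42245/(-19016) + 16807/((2*91*(1/96))) = -42245*(-1/19016) + 16807/(91/48) = 42245/19016 + 16807*(48/91) = 42245/19016 + 115248/13 = 2192105153/247208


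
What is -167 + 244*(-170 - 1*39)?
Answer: -51163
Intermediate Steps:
-167 + 244*(-170 - 1*39) = -167 + 244*(-170 - 39) = -167 + 244*(-209) = -167 - 50996 = -51163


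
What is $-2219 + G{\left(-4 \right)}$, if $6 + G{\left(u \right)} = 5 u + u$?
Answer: $-2249$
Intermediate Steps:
$G{\left(u \right)} = -6 + 6 u$ ($G{\left(u \right)} = -6 + \left(5 u + u\right) = -6 + 6 u$)
$-2219 + G{\left(-4 \right)} = -2219 + \left(-6 + 6 \left(-4\right)\right) = -2219 - 30 = -2249$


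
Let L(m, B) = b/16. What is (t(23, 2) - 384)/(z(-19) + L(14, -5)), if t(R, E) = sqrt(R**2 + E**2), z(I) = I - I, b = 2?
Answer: -3072 + 8*sqrt(533) ≈ -2887.3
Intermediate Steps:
L(m, B) = 1/8 (L(m, B) = 2/16 = 2*(1/16) = 1/8)
z(I) = 0
t(R, E) = sqrt(E**2 + R**2)
(t(23, 2) - 384)/(z(-19) + L(14, -5)) = (sqrt(2**2 + 23**2) - 384)/(0 + 1/8) = (sqrt(4 + 529) - 384)/(1/8) = (sqrt(533) - 384)*8 = (-384 + sqrt(533))*8 = -3072 + 8*sqrt(533)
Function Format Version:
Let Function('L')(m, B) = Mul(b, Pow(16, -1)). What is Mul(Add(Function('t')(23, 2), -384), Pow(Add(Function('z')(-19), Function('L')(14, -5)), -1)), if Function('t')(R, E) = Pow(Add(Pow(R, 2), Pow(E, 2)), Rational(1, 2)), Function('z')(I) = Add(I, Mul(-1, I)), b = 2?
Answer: Add(-3072, Mul(8, Pow(533, Rational(1, 2)))) ≈ -2887.3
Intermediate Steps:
Function('L')(m, B) = Rational(1, 8) (Function('L')(m, B) = Mul(2, Pow(16, -1)) = Mul(2, Rational(1, 16)) = Rational(1, 8))
Function('z')(I) = 0
Function('t')(R, E) = Pow(Add(Pow(E, 2), Pow(R, 2)), Rational(1, 2))
Mul(Add(Function('t')(23, 2), -384), Pow(Add(Function('z')(-19), Function('L')(14, -5)), -1)) = Mul(Add(Pow(Add(Pow(2, 2), Pow(23, 2)), Rational(1, 2)), -384), Pow(Add(0, Rational(1, 8)), -1)) = Mul(Add(Pow(Add(4, 529), Rational(1, 2)), -384), Pow(Rational(1, 8), -1)) = Mul(Add(Pow(533, Rational(1, 2)), -384), 8) = Mul(Add(-384, Pow(533, Rational(1, 2))), 8) = Add(-3072, Mul(8, Pow(533, Rational(1, 2))))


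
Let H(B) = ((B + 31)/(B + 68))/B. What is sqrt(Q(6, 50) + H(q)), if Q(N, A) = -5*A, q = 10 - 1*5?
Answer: I*sqrt(33293110)/365 ≈ 15.808*I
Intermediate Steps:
q = 5 (q = 10 - 5 = 5)
H(B) = (31 + B)/(B*(68 + B)) (H(B) = ((31 + B)/(68 + B))/B = (31 + B)/(B*(68 + B)))
sqrt(Q(6, 50) + H(q)) = sqrt(-5*50 + (31 + 5)/(5*(68 + 5))) = sqrt(-250 + (1/5)*36/73) = sqrt(-250 + (1/5)*(1/73)*36) = sqrt(-250 + 36/365) = sqrt(-91214/365) = I*sqrt(33293110)/365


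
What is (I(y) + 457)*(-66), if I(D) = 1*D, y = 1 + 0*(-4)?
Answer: -30228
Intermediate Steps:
y = 1 (y = 1 + 0 = 1)
I(D) = D
(I(y) + 457)*(-66) = (1 + 457)*(-66) = 458*(-66) = -30228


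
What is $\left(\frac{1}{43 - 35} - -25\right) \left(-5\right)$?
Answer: $- \frac{1005}{8} \approx -125.63$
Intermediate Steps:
$\left(\frac{1}{43 - 35} - -25\right) \left(-5\right) = \left(\frac{1}{8} + 25\right) \left(-5\right) = \frac{201}{8} \left(-5\right) = - \frac{1005}{8}$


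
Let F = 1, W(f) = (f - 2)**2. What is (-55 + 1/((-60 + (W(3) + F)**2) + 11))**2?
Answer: 6130576/2025 ≈ 3027.4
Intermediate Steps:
W(f) = (-2 + f)**2
(-55 + 1/((-60 + (W(3) + F)**2) + 11))**2 = (-55 + 1/((-60 + ((-2 + 3)**2 + 1)**2) + 11))**2 = (-55 + 1/((-60 + (1**2 + 1)**2) + 11))**2 = (-55 + 1/((-60 + (1 + 1)**2) + 11))**2 = (-55 + 1/((-60 + 2**2) + 11))**2 = (-55 + 1/((-60 + 4) + 11))**2 = (-55 + 1/(-56 + 11))**2 = (-55 + 1/(-45))**2 = (-55 - 1/45)**2 = (-2476/45)**2 = 6130576/2025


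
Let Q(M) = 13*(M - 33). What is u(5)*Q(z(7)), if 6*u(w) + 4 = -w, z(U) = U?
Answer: 507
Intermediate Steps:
u(w) = -2/3 - w/6 (u(w) = -2/3 + (-w)/6 = -2/3 - w/6)
Q(M) = -429 + 13*M (Q(M) = 13*(-33 + M) = -429 + 13*M)
u(5)*Q(z(7)) = (-2/3 - 1/6*5)*(-429 + 13*7) = (-2/3 - 5/6)*(-429 + 91) = -3/2*(-338) = 507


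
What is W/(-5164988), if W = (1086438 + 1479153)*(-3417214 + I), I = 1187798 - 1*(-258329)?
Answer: 5057003067417/5164988 ≈ 9.7909e+5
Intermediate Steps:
I = 1446127 (I = 1187798 + 258329 = 1446127)
W = -5057003067417 (W = (1086438 + 1479153)*(-3417214 + 1446127) = 2565591*(-1971087) = -5057003067417)
W/(-5164988) = -5057003067417/(-5164988) = -5057003067417*(-1/5164988) = 5057003067417/5164988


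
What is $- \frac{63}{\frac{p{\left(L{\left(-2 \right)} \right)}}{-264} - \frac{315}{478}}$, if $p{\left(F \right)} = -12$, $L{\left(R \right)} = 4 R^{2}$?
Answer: $\frac{165627}{1613} \approx 102.68$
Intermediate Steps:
$- \frac{63}{\frac{p{\left(L{\left(-2 \right)} \right)}}{-264} - \frac{315}{478}} = - \frac{63}{- \frac{12}{-264} - \frac{315}{478}} = - \frac{63}{\left(-12\right) \left(- \frac{1}{264}\right) - \frac{315}{478}} = - \frac{63}{\frac{1}{22} - \frac{315}{478}} = - \frac{63}{- \frac{1613}{2629}} = \left(-63\right) \left(- \frac{2629}{1613}\right) = \frac{165627}{1613}$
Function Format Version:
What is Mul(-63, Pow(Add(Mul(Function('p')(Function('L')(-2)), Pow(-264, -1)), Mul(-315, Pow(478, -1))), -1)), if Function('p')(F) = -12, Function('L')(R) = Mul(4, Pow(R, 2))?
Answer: Rational(165627, 1613) ≈ 102.68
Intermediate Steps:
Mul(-63, Pow(Add(Mul(Function('p')(Function('L')(-2)), Pow(-264, -1)), Mul(-315, Pow(478, -1))), -1)) = Mul(-63, Pow(Add(Mul(-12, Pow(-264, -1)), Mul(-315, Pow(478, -1))), -1)) = Mul(-63, Pow(Add(Mul(-12, Rational(-1, 264)), Mul(-315, Rational(1, 478))), -1)) = Mul(-63, Pow(Add(Rational(1, 22), Rational(-315, 478)), -1)) = Mul(-63, Pow(Rational(-1613, 2629), -1)) = Mul(-63, Rational(-2629, 1613)) = Rational(165627, 1613)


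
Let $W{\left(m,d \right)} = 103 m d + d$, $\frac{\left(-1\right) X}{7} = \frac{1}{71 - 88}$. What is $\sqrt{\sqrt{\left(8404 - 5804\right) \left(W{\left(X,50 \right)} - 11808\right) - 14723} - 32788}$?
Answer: $\frac{\sqrt{-9475732 + 17 i \sqrt{7245806147}}}{17} \approx 13.786 + 181.6 i$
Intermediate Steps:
$X = \frac{7}{17}$ ($X = - \frac{7}{71 - 88} = - \frac{7}{-17} = \left(-7\right) \left(- \frac{1}{17}\right) = \frac{7}{17} \approx 0.41176$)
$W{\left(m,d \right)} = d + 103 d m$ ($W{\left(m,d \right)} = 103 d m + d = d + 103 d m$)
$\sqrt{\sqrt{\left(8404 - 5804\right) \left(W{\left(X,50 \right)} - 11808\right) - 14723} - 32788} = \sqrt{\sqrt{\left(8404 - 5804\right) \left(50 \left(1 + 103 \cdot \frac{7}{17}\right) - 11808\right) - 14723} - 32788} = \sqrt{\sqrt{2600 \left(50 \left(1 + \frac{721}{17}\right) - 11808\right) - 14723} - 32788} = \sqrt{\sqrt{2600 \left(50 \cdot \frac{738}{17} - 11808\right) - 14723} - 32788} = \sqrt{\sqrt{2600 \left(\frac{36900}{17} - 11808\right) - 14723} - 32788} = \sqrt{\sqrt{2600 \left(- \frac{163836}{17}\right) - 14723} - 32788} = \sqrt{\sqrt{- \frac{425973600}{17} - 14723} - 32788} = \sqrt{\sqrt{- \frac{426223891}{17}} - 32788} = \sqrt{\frac{i \sqrt{7245806147}}{17} - 32788} = \sqrt{-32788 + \frac{i \sqrt{7245806147}}{17}}$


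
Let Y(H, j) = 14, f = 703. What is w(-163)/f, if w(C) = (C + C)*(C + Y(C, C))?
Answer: 48574/703 ≈ 69.095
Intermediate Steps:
w(C) = 2*C*(14 + C) (w(C) = (C + C)*(C + 14) = (2*C)*(14 + C) = 2*C*(14 + C))
w(-163)/f = (2*(-163)*(14 - 163))/703 = (2*(-163)*(-149))*(1/703) = 48574*(1/703) = 48574/703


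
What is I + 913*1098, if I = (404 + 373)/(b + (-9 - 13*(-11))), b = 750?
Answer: 886187793/884 ≈ 1.0025e+6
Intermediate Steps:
I = 777/884 (I = (404 + 373)/(750 + (-9 - 13*(-11))) = 777/(750 + (-9 + 143)) = 777/(750 + 134) = 777/884 ≈ 0.87896)
I + 913*1098 = 777/884 + 913*1098 = 777/884 + 1002474 = 886187793/884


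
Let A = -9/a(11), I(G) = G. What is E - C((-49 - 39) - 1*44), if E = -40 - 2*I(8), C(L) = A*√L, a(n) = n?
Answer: -56 + 18*I*√33/11 ≈ -56.0 + 9.4002*I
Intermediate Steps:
A = -9/11 ≈ -0.81818
C(L) = -9*√L/11
E = -56 (E = -40 - 2*8 = -40 - 16 = -56)
E - C((-49 - 39) - 1*44) = -56 - (-9)*√((-49 - 39) - 1*44)/11 = -56 - (-9)*√(-88 - 44)/11 = -56 - (-9)*√(-132)/11 = -56 - (-9)*2*I*√33/11 = -56 - (-18)*I*√33/11 = -56 + 18*I*√33/11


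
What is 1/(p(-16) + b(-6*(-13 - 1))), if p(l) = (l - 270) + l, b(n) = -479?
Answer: -1/781 ≈ -0.0012804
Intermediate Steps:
p(l) = -270 + 2*l (p(l) = (-270 + l) + l = -270 + 2*l)
1/(p(-16) + b(-6*(-13 - 1))) = 1/((-270 + 2*(-16)) - 479) = 1/((-270 - 32) - 479) = 1/(-302 - 479) = 1/(-781) = -1/781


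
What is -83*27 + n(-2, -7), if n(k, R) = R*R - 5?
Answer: -2197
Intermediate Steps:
n(k, R) = -5 + R**2 (n(k, R) = R**2 - 5 = -5 + R**2)
-83*27 + n(-2, -7) = -83*27 + (-5 + (-7)**2) = -2241 + (-5 + 49) = -2241 + 44 = -2197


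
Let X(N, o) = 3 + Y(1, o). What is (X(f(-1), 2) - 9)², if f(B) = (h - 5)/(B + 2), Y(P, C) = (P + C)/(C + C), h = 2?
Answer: 441/16 ≈ 27.563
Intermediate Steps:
Y(P, C) = (C + P)/(2*C) (Y(P, C) = (C + P)/((2*C)) = (C + P)*(1/(2*C)) = (C + P)/(2*C))
f(B) = -3/(2 + B) (f(B) = (2 - 5)/(B + 2) = -3/(2 + B))
X(N, o) = 3 + (1 + o)/(2*o) (X(N, o) = 3 + (o + 1)/(2*o) = 3 + (1 + o)/(2*o))
(X(f(-1), 2) - 9)² = ((½)*(1 + 7*2)/2 - 9)² = ((½)*(½)*(1 + 14) - 9)² = ((½)*(½)*15 - 9)² = (15/4 - 9)² = (-21/4)² = 441/16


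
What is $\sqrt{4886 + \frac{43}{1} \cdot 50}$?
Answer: $2 \sqrt{1759} \approx 83.881$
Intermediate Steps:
$\sqrt{4886 + \frac{43}{1} \cdot 50} = \sqrt{4886 + 43 \cdot 1 \cdot 50} = \sqrt{4886 + 43 \cdot 50} = \sqrt{4886 + 2150} = \sqrt{7036} = 2 \sqrt{1759}$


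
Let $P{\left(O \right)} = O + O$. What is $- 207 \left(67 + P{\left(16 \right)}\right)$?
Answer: $-20493$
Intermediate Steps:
$P{\left(O \right)} = 2 O$
$- 207 \left(67 + P{\left(16 \right)}\right) = - 207 \left(67 + 2 \cdot 16\right) = - 207 \left(67 + 32\right) = \left(-207\right) 99 = -20493$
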